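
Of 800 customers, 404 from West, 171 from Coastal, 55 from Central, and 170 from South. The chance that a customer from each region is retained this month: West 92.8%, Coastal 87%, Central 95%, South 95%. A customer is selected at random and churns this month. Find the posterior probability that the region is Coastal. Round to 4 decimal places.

Taking complements, P(churn | each) = West 0.072, Coastal 0.13, Central 0.05, South 0.05.
Prior × likelihood for each hypothesis:
  West: 0.505 × 0.072 = 0.03636
  Coastal: 0.21375 × 0.13 = 0.0277875
  Central: 0.06875 × 0.05 = 0.0034375
  South: 0.2125 × 0.05 = 0.010625
Sum = 0.07821.
P(Coastal | evidence) = 0.0277875 / 0.07821 ≈ 0.3553.

0.3553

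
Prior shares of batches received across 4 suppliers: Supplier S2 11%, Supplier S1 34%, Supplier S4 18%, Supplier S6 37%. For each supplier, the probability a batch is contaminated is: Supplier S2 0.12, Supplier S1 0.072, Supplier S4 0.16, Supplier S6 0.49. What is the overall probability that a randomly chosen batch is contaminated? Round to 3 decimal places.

Prior × likelihood for each hypothesis:
  Supplier S2: 0.11 × 0.12 = 0.0132
  Supplier S1: 0.34 × 0.072 = 0.02448
  Supplier S4: 0.18 × 0.16 = 0.0288
  Supplier S6: 0.37 × 0.49 = 0.1813
P(contaminated) = 0.0132 + 0.02448 + 0.0288 + 0.1813 = 0.24778 → 0.248.

0.248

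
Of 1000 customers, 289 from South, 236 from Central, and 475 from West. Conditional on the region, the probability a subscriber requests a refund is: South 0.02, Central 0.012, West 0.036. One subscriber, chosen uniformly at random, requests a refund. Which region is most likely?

Prior × likelihood for each hypothesis:
  South: 0.289 × 0.02 = 0.00578
  Central: 0.236 × 0.012 = 0.002832
  West: 0.475 × 0.036 = 0.0171
Normalizing constant = 0.025712.
Largest term belongs to West, so West is most probable.

West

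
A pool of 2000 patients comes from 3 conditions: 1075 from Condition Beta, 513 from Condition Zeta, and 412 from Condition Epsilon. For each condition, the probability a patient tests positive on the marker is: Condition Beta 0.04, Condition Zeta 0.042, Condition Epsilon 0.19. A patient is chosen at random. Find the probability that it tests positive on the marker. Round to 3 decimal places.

0.071

Compute prior × likelihood for every hypothesis:
  Condition Beta: 0.5375 × 0.04 = 0.0215
  Condition Zeta: 0.2565 × 0.042 = 0.010773
  Condition Epsilon: 0.206 × 0.19 = 0.03914
P(marker-positive) = 0.0215 + 0.010773 + 0.03914 = 0.071413 → 0.071.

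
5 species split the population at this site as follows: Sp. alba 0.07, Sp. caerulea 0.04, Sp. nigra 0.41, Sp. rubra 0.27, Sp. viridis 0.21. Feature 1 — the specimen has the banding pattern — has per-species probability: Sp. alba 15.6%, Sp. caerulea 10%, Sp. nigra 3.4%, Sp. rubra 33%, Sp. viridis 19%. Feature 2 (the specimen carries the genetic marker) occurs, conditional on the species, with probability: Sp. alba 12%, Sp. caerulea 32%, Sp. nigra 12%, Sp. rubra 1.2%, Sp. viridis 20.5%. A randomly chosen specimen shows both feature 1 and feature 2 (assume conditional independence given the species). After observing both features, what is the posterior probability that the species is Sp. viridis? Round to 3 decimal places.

Prior × likelihood for each hypothesis:
  Sp. alba: 0.07 × 0.156 × 0.12 = 0.0013104
  Sp. caerulea: 0.04 × 0.1 × 0.32 = 0.00128
  Sp. nigra: 0.41 × 0.034 × 0.12 = 0.0016728
  Sp. rubra: 0.27 × 0.33 × 0.012 = 0.0010692
  Sp. viridis: 0.21 × 0.19 × 0.205 = 0.0081795
Sum = 0.0135119.
P(Sp. viridis | evidence) = 0.0081795 / 0.0135119 ≈ 0.605.

0.605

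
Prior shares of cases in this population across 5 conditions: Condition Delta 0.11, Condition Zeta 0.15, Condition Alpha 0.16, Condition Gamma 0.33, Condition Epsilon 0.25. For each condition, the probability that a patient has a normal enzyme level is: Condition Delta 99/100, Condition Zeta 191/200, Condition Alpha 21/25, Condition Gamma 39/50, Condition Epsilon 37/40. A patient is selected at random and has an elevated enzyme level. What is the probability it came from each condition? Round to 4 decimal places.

Taking complements, P(elevated | each) = Condition Delta 0.01, Condition Zeta 0.045, Condition Alpha 0.16, Condition Gamma 0.22, Condition Epsilon 0.075.
Unnormalized posteriors (prior × likelihood):
  Condition Delta: 0.11 × 0.01 = 0.0011
  Condition Zeta: 0.15 × 0.045 = 0.00675
  Condition Alpha: 0.16 × 0.16 = 0.0256
  Condition Gamma: 0.33 × 0.22 = 0.0726
  Condition Epsilon: 0.25 × 0.075 = 0.01875
Normalizing constant = 0.1248.
P(Condition Delta | elevated) = 0.0011/0.1248 ≈ 0.0088
P(Condition Zeta | elevated) = 0.00675/0.1248 ≈ 0.0541
P(Condition Alpha | elevated) = 0.0256/0.1248 ≈ 0.2051
P(Condition Gamma | elevated) = 0.0726/0.1248 ≈ 0.5817
P(Condition Epsilon | elevated) = 0.01875/0.1248 ≈ 0.1502

Condition Delta 0.0088, Condition Zeta 0.0541, Condition Alpha 0.2051, Condition Gamma 0.5817, Condition Epsilon 0.1502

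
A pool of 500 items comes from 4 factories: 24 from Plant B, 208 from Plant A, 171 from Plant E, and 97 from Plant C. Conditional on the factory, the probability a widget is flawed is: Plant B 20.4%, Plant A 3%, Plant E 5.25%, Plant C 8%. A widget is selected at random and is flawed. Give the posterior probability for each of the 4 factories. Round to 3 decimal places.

Plant B 0.176, Plant A 0.224, Plant E 0.322, Plant C 0.278

Compute prior × likelihood for every hypothesis:
  Plant B: 0.048 × 0.204 = 0.009792
  Plant A: 0.416 × 0.03 = 0.01248
  Plant E: 0.342 × 0.0525 = 0.017955
  Plant C: 0.194 × 0.08 = 0.01552
Normalizing constant = 0.055747.
P(Plant B | flawed) = 0.009792/0.055747 ≈ 0.176
P(Plant A | flawed) = 0.01248/0.055747 ≈ 0.224
P(Plant E | flawed) = 0.017955/0.055747 ≈ 0.322
P(Plant C | flawed) = 0.01552/0.055747 ≈ 0.278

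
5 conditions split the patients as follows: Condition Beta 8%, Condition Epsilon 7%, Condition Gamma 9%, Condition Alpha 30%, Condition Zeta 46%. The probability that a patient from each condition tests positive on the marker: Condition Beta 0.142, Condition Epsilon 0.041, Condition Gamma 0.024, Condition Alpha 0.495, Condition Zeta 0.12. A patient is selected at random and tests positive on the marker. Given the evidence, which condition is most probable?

Condition Alpha

Unnormalized posteriors (prior × likelihood):
  Condition Beta: 0.08 × 0.142 = 0.01136
  Condition Epsilon: 0.07 × 0.041 = 0.00287
  Condition Gamma: 0.09 × 0.024 = 0.00216
  Condition Alpha: 0.3 × 0.495 = 0.1485
  Condition Zeta: 0.46 × 0.12 = 0.0552
Normalizing constant = 0.22009.
Largest term belongs to Condition Alpha, so Condition Alpha is most probable.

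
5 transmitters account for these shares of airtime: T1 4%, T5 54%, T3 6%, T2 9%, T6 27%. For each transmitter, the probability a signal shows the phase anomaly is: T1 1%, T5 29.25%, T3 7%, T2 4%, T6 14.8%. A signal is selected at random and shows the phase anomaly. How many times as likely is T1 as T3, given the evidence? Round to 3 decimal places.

0.095

Compute prior × likelihood for every hypothesis:
  T1: 0.04 × 0.01 = 0.0004
  T5: 0.54 × 0.2925 = 0.15795
  T3: 0.06 × 0.07 = 0.0042
  T2: 0.09 × 0.04 = 0.0036
  T6: 0.27 × 0.148 = 0.03996
Normalizing constant = 0.20611.
The ratio is 0.0004 / 0.0042 (the normalizer cancels) = 0.095.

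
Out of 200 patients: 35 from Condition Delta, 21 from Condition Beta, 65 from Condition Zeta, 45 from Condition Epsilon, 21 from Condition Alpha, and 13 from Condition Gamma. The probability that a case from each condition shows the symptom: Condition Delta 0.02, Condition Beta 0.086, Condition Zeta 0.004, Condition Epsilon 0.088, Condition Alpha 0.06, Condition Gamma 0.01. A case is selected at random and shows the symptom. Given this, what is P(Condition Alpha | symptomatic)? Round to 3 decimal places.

0.155

Unnormalized posteriors (prior × likelihood):
  Condition Delta: 0.175 × 0.02 = 0.0035
  Condition Beta: 0.105 × 0.086 = 0.00903
  Condition Zeta: 0.325 × 0.004 = 0.0013
  Condition Epsilon: 0.225 × 0.088 = 0.0198
  Condition Alpha: 0.105 × 0.06 = 0.0063
  Condition Gamma: 0.065 × 0.01 = 0.00065
Sum = 0.04058.
P(Condition Alpha | evidence) = 0.0063 / 0.04058 ≈ 0.155.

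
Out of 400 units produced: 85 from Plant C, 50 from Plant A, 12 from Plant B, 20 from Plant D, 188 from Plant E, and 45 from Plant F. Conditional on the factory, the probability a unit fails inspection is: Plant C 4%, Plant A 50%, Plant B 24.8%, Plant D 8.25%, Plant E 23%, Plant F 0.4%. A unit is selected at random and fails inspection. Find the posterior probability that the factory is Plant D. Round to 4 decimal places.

0.0216

Compute prior × likelihood for every hypothesis:
  Plant C: 0.2125 × 0.04 = 0.0085
  Plant A: 0.125 × 0.5 = 0.0625
  Plant B: 0.03 × 0.248 = 0.00744
  Plant D: 0.05 × 0.0825 = 0.004125
  Plant E: 0.47 × 0.23 = 0.1081
  Plant F: 0.1125 × 0.004 = 0.00045
Sum = 0.191115.
P(Plant D | evidence) = 0.004125 / 0.191115 ≈ 0.0216.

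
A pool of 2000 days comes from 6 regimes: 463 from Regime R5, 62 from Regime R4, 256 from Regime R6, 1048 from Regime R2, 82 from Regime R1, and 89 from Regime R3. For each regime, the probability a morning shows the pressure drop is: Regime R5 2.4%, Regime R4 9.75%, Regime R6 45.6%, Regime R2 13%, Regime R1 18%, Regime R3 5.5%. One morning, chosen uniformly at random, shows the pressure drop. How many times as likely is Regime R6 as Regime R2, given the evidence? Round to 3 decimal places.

0.857

Prior × likelihood for each hypothesis:
  Regime R5: 0.2315 × 0.024 = 0.005556
  Regime R4: 0.031 × 0.0975 = 0.0030225
  Regime R6: 0.128 × 0.456 = 0.058368
  Regime R2: 0.524 × 0.13 = 0.06812
  Regime R1: 0.041 × 0.18 = 0.00738
  Regime R3: 0.0445 × 0.055 = 0.0024475
Total = 0.144894.
The ratio is 0.058368 / 0.06812 (the normalizer cancels) = 0.857.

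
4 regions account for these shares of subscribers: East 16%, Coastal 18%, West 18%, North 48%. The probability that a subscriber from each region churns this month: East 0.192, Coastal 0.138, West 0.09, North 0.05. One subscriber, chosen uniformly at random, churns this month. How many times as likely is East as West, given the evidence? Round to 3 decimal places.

1.896

Compute prior × likelihood for every hypothesis:
  East: 0.16 × 0.192 = 0.03072
  Coastal: 0.18 × 0.138 = 0.02484
  West: 0.18 × 0.09 = 0.0162
  North: 0.48 × 0.05 = 0.024
Sum = 0.09576.
The ratio is 0.03072 / 0.0162 (the normalizer cancels) = 1.896.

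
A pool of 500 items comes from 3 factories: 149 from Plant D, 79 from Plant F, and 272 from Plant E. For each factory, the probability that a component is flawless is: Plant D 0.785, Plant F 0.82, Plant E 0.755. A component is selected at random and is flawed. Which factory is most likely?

Plant E

Taking complements, P(flawed | each) = Plant D 0.215, Plant F 0.18, Plant E 0.245.
Compute prior × likelihood for every hypothesis:
  Plant D: 0.298 × 0.215 = 0.06407
  Plant F: 0.158 × 0.18 = 0.02844
  Plant E: 0.544 × 0.245 = 0.13328
Sum = 0.22579.
Largest term belongs to Plant E, so Plant E is most probable.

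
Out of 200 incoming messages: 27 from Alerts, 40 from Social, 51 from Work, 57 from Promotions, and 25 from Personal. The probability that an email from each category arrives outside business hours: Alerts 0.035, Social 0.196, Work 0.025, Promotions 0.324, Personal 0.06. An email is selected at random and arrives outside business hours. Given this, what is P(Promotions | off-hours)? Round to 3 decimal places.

Prior × likelihood for each hypothesis:
  Alerts: 0.135 × 0.035 = 0.004725
  Social: 0.2 × 0.196 = 0.0392
  Work: 0.255 × 0.025 = 0.006375
  Promotions: 0.285 × 0.324 = 0.09234
  Personal: 0.125 × 0.06 = 0.0075
Total = 0.15014.
P(Promotions | evidence) = 0.09234 / 0.15014 ≈ 0.615.

0.615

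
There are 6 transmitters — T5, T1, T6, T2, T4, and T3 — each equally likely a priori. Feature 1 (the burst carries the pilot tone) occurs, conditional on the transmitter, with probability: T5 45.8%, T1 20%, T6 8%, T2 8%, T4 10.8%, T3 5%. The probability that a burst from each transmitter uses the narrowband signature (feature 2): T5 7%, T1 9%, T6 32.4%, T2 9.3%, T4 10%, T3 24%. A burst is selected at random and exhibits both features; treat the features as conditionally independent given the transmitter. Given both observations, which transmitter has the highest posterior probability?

Since the prior is uniform, the posterior is proportional to the likelihood:
  T5: 0.458 × 0.07 = 0.03206
  T1: 0.2 × 0.09 = 0.018
  T6: 0.08 × 0.324 = 0.02592
  T2: 0.08 × 0.093 = 0.00744
  T4: 0.108 × 0.1 = 0.0108
  T3: 0.05 × 0.24 = 0.012
Sum = 0.10622.
Largest term belongs to T5, so T5 is most probable.

T5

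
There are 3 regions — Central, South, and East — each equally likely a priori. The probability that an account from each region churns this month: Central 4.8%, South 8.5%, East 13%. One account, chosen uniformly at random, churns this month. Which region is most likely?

East

Since the prior is uniform, the posterior is proportional to the likelihood:
  Central: 0.048
  South: 0.085
  East: 0.13
Total = 0.263.
Largest term belongs to East, so East is most probable.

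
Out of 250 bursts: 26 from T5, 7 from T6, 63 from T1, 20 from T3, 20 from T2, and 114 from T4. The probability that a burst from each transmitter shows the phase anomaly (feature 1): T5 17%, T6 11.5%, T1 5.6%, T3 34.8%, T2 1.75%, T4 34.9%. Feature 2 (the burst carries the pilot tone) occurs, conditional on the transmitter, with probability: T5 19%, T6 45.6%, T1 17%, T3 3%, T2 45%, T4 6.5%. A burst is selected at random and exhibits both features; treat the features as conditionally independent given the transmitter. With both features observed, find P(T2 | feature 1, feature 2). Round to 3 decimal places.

0.033

Compute prior × likelihood for every hypothesis:
  T5: 0.104 × 0.17 × 0.19 = 0.0033592
  T6: 0.028 × 0.115 × 0.456 = 0.00146832
  T1: 0.252 × 0.056 × 0.17 = 0.00239904
  T3: 0.08 × 0.348 × 0.03 = 0.0008352
  T2: 0.08 × 0.0175 × 0.45 = 0.00063
  T4: 0.456 × 0.349 × 0.065 = 0.01034436
Total = 0.01903612.
P(T2 | evidence) = 0.00063 / 0.01903612 ≈ 0.033.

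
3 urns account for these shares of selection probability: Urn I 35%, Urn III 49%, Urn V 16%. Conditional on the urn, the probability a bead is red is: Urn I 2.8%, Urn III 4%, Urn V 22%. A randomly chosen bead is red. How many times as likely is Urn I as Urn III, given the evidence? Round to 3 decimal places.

0.500

By Bayes' rule, posterior ∝ prior × likelihood:
  Urn I: 0.35 × 0.028 = 0.0098
  Urn III: 0.49 × 0.04 = 0.0196
  Urn V: 0.16 × 0.22 = 0.0352
Total = 0.0646.
The ratio is 0.0098 / 0.0196 (the normalizer cancels) = 0.500.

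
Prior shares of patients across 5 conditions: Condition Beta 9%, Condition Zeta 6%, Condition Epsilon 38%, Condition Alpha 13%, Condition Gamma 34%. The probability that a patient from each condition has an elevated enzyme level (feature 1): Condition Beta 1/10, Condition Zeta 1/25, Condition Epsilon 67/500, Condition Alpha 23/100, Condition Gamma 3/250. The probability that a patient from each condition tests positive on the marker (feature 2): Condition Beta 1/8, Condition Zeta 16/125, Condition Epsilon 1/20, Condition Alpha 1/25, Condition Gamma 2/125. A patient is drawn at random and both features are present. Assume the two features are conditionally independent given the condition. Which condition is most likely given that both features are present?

Condition Epsilon

Compute prior × likelihood for every hypothesis:
  Condition Beta: 0.09 × 0.1 × 0.125 = 0.001125
  Condition Zeta: 0.06 × 0.04 × 0.128 = 0.0003072
  Condition Epsilon: 0.38 × 0.134 × 0.05 = 0.002546
  Condition Alpha: 0.13 × 0.23 × 0.04 = 0.001196
  Condition Gamma: 0.34 × 0.012 × 0.016 = 0.00006528
Normalizing constant = 0.00523948.
Largest term belongs to Condition Epsilon, so Condition Epsilon is most probable.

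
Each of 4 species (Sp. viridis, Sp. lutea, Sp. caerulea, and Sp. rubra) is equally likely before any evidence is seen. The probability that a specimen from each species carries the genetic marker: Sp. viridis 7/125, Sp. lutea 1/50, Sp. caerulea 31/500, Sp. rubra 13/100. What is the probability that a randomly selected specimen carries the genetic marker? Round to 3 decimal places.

With a uniform prior (1/4 each), posterior ∝ likelihood:
  Sp. viridis: 0.056
  Sp. lutea: 0.02
  Sp. caerulea: 0.062
  Sp. rubra: 0.13
P(marker) = (1/4) × (0.056 + 0.02 + 0.062 + 0.13) = 0.268/4 ≈ 0.067.

0.067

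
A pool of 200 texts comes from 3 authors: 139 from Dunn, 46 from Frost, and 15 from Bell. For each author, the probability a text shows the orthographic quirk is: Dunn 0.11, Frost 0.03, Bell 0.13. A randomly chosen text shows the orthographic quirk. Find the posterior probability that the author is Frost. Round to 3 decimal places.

0.074

Compute prior × likelihood for every hypothesis:
  Dunn: 0.695 × 0.11 = 0.07645
  Frost: 0.23 × 0.03 = 0.0069
  Bell: 0.075 × 0.13 = 0.00975
Sum = 0.0931.
P(Frost | evidence) = 0.0069 / 0.0931 ≈ 0.074.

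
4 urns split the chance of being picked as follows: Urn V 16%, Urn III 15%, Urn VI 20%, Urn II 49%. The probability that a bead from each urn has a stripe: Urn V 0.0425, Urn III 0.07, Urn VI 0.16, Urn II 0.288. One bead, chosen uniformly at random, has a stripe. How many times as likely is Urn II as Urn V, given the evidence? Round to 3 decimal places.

20.753

Unnormalized posteriors (prior × likelihood):
  Urn V: 0.16 × 0.0425 = 0.0068
  Urn III: 0.15 × 0.07 = 0.0105
  Urn VI: 0.2 × 0.16 = 0.032
  Urn II: 0.49 × 0.288 = 0.14112
Sum = 0.19042.
The ratio is 0.14112 / 0.0068 (the normalizer cancels) = 20.753.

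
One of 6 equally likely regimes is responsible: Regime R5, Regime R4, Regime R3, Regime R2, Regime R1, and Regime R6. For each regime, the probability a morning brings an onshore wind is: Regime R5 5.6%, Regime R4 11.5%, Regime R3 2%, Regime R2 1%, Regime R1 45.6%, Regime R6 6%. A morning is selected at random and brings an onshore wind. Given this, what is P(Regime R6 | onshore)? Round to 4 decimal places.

0.0837

Since the prior is uniform, the posterior is proportional to the likelihood:
  Regime R5: 0.056
  Regime R4: 0.115
  Regime R3: 0.02
  Regime R2: 0.01
  Regime R1: 0.456
  Regime R6: 0.06
Sum = 0.717.
P(Regime R6 | evidence) = 0.06 / 0.717 ≈ 0.0837.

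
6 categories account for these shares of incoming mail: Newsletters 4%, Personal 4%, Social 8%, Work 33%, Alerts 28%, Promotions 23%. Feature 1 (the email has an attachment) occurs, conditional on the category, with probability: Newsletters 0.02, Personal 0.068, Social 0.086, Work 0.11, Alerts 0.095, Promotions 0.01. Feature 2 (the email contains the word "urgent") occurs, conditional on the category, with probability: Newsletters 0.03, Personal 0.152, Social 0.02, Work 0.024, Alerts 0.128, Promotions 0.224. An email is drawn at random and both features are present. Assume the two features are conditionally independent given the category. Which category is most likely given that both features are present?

Alerts

Unnormalized posteriors (prior × likelihood):
  Newsletters: 0.04 × 0.02 × 0.03 = 0.000024
  Personal: 0.04 × 0.068 × 0.152 = 0.00041344
  Social: 0.08 × 0.086 × 0.02 = 0.0001376
  Work: 0.33 × 0.11 × 0.024 = 0.0008712
  Alerts: 0.28 × 0.095 × 0.128 = 0.0034048
  Promotions: 0.23 × 0.01 × 0.224 = 0.0005152
Normalizing constant = 0.00536624.
Largest term belongs to Alerts, so Alerts is most probable.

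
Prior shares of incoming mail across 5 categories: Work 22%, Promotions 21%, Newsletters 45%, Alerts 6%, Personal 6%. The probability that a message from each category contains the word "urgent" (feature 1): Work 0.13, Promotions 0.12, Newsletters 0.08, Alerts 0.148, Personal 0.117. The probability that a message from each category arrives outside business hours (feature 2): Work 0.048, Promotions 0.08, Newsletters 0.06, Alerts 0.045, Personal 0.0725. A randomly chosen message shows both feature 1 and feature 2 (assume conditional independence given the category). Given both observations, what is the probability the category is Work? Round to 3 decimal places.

Prior × likelihood for each hypothesis:
  Work: 0.22 × 0.13 × 0.048 = 0.0013728
  Promotions: 0.21 × 0.12 × 0.08 = 0.002016
  Newsletters: 0.45 × 0.08 × 0.06 = 0.00216
  Alerts: 0.06 × 0.148 × 0.045 = 0.0003996
  Personal: 0.06 × 0.117 × 0.0725 = 0.00050895
Total = 0.00645735.
P(Work | evidence) = 0.0013728 / 0.00645735 ≈ 0.213.

0.213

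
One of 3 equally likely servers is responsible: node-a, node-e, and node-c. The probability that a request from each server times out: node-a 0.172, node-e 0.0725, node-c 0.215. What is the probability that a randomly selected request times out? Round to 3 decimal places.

0.153

Since the prior is uniform, the posterior is proportional to the likelihood:
  node-a: 0.172
  node-e: 0.0725
  node-c: 0.215
P(timeout) = (1/3) × (0.172 + 0.0725 + 0.215) = 0.4595/3 ≈ 0.153.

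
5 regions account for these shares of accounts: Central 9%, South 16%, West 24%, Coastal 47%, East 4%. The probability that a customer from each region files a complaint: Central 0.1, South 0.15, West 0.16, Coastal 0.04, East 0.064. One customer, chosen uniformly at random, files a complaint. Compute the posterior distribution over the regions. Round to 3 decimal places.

By Bayes' rule, posterior ∝ prior × likelihood:
  Central: 0.09 × 0.1 = 0.009
  South: 0.16 × 0.15 = 0.024
  West: 0.24 × 0.16 = 0.0384
  Coastal: 0.47 × 0.04 = 0.0188
  East: 0.04 × 0.064 = 0.00256
Normalizing constant = 0.09276.
P(Central | complaint) = 0.009/0.09276 ≈ 0.097
P(South | complaint) = 0.024/0.09276 ≈ 0.259
P(West | complaint) = 0.0384/0.09276 ≈ 0.414
P(Coastal | complaint) = 0.0188/0.09276 ≈ 0.203
P(East | complaint) = 0.00256/0.09276 ≈ 0.028

Central 0.097, South 0.259, West 0.414, Coastal 0.203, East 0.028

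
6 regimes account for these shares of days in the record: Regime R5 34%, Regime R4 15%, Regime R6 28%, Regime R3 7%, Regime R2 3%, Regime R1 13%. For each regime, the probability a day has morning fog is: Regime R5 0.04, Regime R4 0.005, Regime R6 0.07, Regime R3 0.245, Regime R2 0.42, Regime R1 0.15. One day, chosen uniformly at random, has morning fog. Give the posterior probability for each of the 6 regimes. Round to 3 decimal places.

Regime R5 0.163, Regime R4 0.009, Regime R6 0.236, Regime R3 0.206, Regime R2 0.151, Regime R1 0.234

Prior × likelihood for each hypothesis:
  Regime R5: 0.34 × 0.04 = 0.0136
  Regime R4: 0.15 × 0.005 = 0.00075
  Regime R6: 0.28 × 0.07 = 0.0196
  Regime R3: 0.07 × 0.245 = 0.01715
  Regime R2: 0.03 × 0.42 = 0.0126
  Regime R1: 0.13 × 0.15 = 0.0195
Sum = 0.0832.
P(Regime R5 | fog) = 0.0136/0.0832 ≈ 0.163
P(Regime R4 | fog) = 0.00075/0.0832 ≈ 0.009
P(Regime R6 | fog) = 0.0196/0.0832 ≈ 0.236
P(Regime R3 | fog) = 0.01715/0.0832 ≈ 0.206
P(Regime R2 | fog) = 0.0126/0.0832 ≈ 0.151
P(Regime R1 | fog) = 0.0195/0.0832 ≈ 0.234
(Check: 0.163+0.009+0.236+0.206+0.151+0.234 = 0.999.)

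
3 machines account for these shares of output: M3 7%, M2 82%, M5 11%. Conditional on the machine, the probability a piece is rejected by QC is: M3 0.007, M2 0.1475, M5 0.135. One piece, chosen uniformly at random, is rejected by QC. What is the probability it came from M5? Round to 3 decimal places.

0.109

By Bayes' rule, posterior ∝ prior × likelihood:
  M3: 0.07 × 0.007 = 0.00049
  M2: 0.82 × 0.1475 = 0.12095
  M5: 0.11 × 0.135 = 0.01485
Normalizing constant = 0.13629.
P(M5 | evidence) = 0.01485 / 0.13629 ≈ 0.109.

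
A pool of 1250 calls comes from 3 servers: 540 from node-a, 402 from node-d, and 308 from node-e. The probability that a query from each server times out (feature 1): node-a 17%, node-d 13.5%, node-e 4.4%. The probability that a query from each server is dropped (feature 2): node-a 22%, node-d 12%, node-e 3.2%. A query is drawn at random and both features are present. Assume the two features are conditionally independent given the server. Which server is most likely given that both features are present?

node-a

By Bayes' rule, posterior ∝ prior × likelihood:
  node-a: 0.432 × 0.17 × 0.22 = 0.0161568
  node-d: 0.3216 × 0.135 × 0.12 = 0.00520992
  node-e: 0.2464 × 0.044 × 0.032 = 0.0003469312
Total = 0.0217136512.
Largest term belongs to node-a, so node-a is most probable.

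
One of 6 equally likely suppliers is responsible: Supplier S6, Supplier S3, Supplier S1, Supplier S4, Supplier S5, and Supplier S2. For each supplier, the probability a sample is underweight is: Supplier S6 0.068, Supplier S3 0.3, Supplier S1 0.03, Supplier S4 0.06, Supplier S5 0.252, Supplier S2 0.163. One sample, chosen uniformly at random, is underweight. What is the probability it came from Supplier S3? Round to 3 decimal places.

0.344

With a uniform prior (1/6 each), posterior ∝ likelihood:
  Supplier S6: 0.068
  Supplier S3: 0.3
  Supplier S1: 0.03
  Supplier S4: 0.06
  Supplier S5: 0.252
  Supplier S2: 0.163
Sum = 0.873.
P(Supplier S3 | evidence) = 0.3 / 0.873 ≈ 0.344.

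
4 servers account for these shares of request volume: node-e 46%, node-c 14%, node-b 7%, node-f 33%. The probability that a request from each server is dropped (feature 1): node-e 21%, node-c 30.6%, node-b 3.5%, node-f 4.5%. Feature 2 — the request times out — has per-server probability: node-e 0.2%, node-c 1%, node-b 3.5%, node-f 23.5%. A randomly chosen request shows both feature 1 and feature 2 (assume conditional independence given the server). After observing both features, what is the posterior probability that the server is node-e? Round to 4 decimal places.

Prior × likelihood for each hypothesis:
  node-e: 0.46 × 0.21 × 0.002 = 0.0001932
  node-c: 0.14 × 0.306 × 0.01 = 0.0004284
  node-b: 0.07 × 0.035 × 0.035 = 0.00008575
  node-f: 0.33 × 0.045 × 0.235 = 0.00348975
Total = 0.0041971.
P(node-e | evidence) = 0.0001932 / 0.0041971 ≈ 0.0460.

0.0460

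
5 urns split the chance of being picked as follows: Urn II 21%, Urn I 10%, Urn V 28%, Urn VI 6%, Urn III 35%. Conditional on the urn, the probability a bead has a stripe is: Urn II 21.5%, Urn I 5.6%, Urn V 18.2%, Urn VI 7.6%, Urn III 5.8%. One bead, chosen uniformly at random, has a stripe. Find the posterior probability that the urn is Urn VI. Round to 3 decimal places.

Unnormalized posteriors (prior × likelihood):
  Urn II: 0.21 × 0.215 = 0.04515
  Urn I: 0.1 × 0.056 = 0.0056
  Urn V: 0.28 × 0.182 = 0.05096
  Urn VI: 0.06 × 0.076 = 0.00456
  Urn III: 0.35 × 0.058 = 0.0203
Sum = 0.12657.
P(Urn VI | evidence) = 0.00456 / 0.12657 ≈ 0.036.

0.036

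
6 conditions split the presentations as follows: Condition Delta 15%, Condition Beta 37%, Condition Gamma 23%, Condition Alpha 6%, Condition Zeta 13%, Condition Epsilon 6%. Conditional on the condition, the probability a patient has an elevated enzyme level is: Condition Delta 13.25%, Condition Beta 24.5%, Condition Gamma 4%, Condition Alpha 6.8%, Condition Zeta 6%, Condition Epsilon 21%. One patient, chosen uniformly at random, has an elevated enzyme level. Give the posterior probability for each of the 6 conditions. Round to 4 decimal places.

Condition Delta 0.1378, Condition Beta 0.6286, Condition Gamma 0.0638, Condition Alpha 0.0283, Condition Zeta 0.0541, Condition Epsilon 0.0874

Unnormalized posteriors (prior × likelihood):
  Condition Delta: 0.15 × 0.1325 = 0.019875
  Condition Beta: 0.37 × 0.245 = 0.09065
  Condition Gamma: 0.23 × 0.04 = 0.0092
  Condition Alpha: 0.06 × 0.068 = 0.00408
  Condition Zeta: 0.13 × 0.06 = 0.0078
  Condition Epsilon: 0.06 × 0.21 = 0.0126
Sum = 0.144205.
P(Condition Delta | elevated) = 0.019875/0.144205 ≈ 0.1378
P(Condition Beta | elevated) = 0.09065/0.144205 ≈ 0.6286
P(Condition Gamma | elevated) = 0.0092/0.144205 ≈ 0.0638
P(Condition Alpha | elevated) = 0.00408/0.144205 ≈ 0.0283
P(Condition Zeta | elevated) = 0.0078/0.144205 ≈ 0.0541
P(Condition Epsilon | elevated) = 0.0126/0.144205 ≈ 0.0874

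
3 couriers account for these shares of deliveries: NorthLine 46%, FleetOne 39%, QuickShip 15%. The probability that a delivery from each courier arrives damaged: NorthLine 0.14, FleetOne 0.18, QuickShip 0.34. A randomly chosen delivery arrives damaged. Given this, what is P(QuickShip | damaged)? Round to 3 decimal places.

0.275

Prior × likelihood for each hypothesis:
  NorthLine: 0.46 × 0.14 = 0.0644
  FleetOne: 0.39 × 0.18 = 0.0702
  QuickShip: 0.15 × 0.34 = 0.051
Sum = 0.1856.
P(QuickShip | evidence) = 0.051 / 0.1856 ≈ 0.275.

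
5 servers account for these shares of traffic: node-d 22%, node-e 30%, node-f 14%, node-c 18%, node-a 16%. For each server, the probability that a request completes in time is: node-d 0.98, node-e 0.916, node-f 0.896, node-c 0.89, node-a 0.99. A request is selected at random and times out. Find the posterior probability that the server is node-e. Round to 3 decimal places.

Taking complements, P(timeout | each) = node-d 0.02, node-e 0.084, node-f 0.104, node-c 0.11, node-a 0.01.
Unnormalized posteriors (prior × likelihood):
  node-d: 0.22 × 0.02 = 0.0044
  node-e: 0.3 × 0.084 = 0.0252
  node-f: 0.14 × 0.104 = 0.01456
  node-c: 0.18 × 0.11 = 0.0198
  node-a: 0.16 × 0.01 = 0.0016
Total = 0.06556.
P(node-e | evidence) = 0.0252 / 0.06556 ≈ 0.384.

0.384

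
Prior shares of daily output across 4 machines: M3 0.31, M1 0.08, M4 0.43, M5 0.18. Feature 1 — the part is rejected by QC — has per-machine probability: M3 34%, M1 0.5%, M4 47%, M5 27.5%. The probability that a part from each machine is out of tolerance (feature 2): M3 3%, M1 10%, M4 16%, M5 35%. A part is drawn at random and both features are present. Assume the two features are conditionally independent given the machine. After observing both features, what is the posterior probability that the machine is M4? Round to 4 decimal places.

Compute prior × likelihood for every hypothesis:
  M3: 0.31 × 0.34 × 0.03 = 0.003162
  M1: 0.08 × 0.005 × 0.1 = 0.00004
  M4: 0.43 × 0.47 × 0.16 = 0.032336
  M5: 0.18 × 0.275 × 0.35 = 0.017325
Total = 0.052863.
P(M4 | evidence) = 0.032336 / 0.052863 ≈ 0.6117.

0.6117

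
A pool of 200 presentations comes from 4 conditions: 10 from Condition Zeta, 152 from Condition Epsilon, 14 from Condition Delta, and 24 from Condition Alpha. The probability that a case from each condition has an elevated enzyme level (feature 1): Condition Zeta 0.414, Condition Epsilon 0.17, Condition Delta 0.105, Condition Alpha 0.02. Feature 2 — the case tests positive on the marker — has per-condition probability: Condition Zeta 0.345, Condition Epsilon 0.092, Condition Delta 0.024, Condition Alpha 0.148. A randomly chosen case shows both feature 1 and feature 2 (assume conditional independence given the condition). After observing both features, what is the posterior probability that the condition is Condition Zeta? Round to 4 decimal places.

0.3651

Unnormalized posteriors (prior × likelihood):
  Condition Zeta: 0.05 × 0.414 × 0.345 = 0.0071415
  Condition Epsilon: 0.76 × 0.17 × 0.092 = 0.0118864
  Condition Delta: 0.07 × 0.105 × 0.024 = 0.0001764
  Condition Alpha: 0.12 × 0.02 × 0.148 = 0.0003552
Sum = 0.0195595.
P(Condition Zeta | evidence) = 0.0071415 / 0.0195595 ≈ 0.3651.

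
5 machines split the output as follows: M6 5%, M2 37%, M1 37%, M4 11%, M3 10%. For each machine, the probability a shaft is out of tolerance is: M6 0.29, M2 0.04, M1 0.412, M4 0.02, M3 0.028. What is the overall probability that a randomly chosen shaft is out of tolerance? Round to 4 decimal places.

0.1867

Unnormalized posteriors (prior × likelihood):
  M6: 0.05 × 0.29 = 0.0145
  M2: 0.37 × 0.04 = 0.0148
  M1: 0.37 × 0.412 = 0.15244
  M4: 0.11 × 0.02 = 0.0022
  M3: 0.1 × 0.028 = 0.0028
P(oversize) = 0.0145 + 0.0148 + 0.15244 + 0.0022 + 0.0028 = 0.18674 → 0.1867.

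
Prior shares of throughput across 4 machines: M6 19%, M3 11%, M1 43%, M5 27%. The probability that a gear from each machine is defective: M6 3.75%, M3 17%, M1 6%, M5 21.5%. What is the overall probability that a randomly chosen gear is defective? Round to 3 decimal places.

0.110

Prior × likelihood for each hypothesis:
  M6: 0.19 × 0.0375 = 0.007125
  M3: 0.11 × 0.17 = 0.0187
  M1: 0.43 × 0.06 = 0.0258
  M5: 0.27 × 0.215 = 0.05805
P(defective) = 0.007125 + 0.0187 + 0.0258 + 0.05805 = 0.109675 → 0.110.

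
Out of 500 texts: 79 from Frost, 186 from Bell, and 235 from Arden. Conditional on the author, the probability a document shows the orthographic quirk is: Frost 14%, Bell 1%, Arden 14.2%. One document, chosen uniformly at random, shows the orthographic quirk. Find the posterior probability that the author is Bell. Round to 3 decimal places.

0.040

Prior × likelihood for each hypothesis:
  Frost: 0.158 × 0.14 = 0.02212
  Bell: 0.372 × 0.01 = 0.00372
  Arden: 0.47 × 0.142 = 0.06674
Sum = 0.09258.
P(Bell | evidence) = 0.00372 / 0.09258 ≈ 0.040.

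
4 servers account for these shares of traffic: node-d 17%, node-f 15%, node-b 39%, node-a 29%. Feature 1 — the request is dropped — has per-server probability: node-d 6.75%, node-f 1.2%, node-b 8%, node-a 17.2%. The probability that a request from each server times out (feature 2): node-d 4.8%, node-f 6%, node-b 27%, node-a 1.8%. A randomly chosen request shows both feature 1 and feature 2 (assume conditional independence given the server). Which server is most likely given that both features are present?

node-b

By Bayes' rule, posterior ∝ prior × likelihood:
  node-d: 0.17 × 0.0675 × 0.048 = 0.0005508
  node-f: 0.15 × 0.012 × 0.06 = 0.000108
  node-b: 0.39 × 0.08 × 0.27 = 0.008424
  node-a: 0.29 × 0.172 × 0.018 = 0.00089784
Normalizing constant = 0.00998064.
Largest term belongs to node-b, so node-b is most probable.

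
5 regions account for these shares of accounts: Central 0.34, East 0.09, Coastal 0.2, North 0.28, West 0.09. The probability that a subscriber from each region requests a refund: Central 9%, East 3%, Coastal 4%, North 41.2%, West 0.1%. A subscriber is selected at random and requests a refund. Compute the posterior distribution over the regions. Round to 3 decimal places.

Central 0.195, East 0.017, Coastal 0.051, North 0.736, West 0.001

Prior × likelihood for each hypothesis:
  Central: 0.34 × 0.09 = 0.0306
  East: 0.09 × 0.03 = 0.0027
  Coastal: 0.2 × 0.04 = 0.008
  North: 0.28 × 0.412 = 0.11536
  West: 0.09 × 0.001 = 0.00009
Total = 0.15675.
P(Central | refund) = 0.0306/0.15675 ≈ 0.195
P(East | refund) = 0.0027/0.15675 ≈ 0.017
P(Coastal | refund) = 0.008/0.15675 ≈ 0.051
P(North | refund) = 0.11536/0.15675 ≈ 0.736
P(West | refund) = 0.00009/0.15675 ≈ 0.001
(Check: 0.195+0.017+0.051+0.736+0.001 = 1.000.)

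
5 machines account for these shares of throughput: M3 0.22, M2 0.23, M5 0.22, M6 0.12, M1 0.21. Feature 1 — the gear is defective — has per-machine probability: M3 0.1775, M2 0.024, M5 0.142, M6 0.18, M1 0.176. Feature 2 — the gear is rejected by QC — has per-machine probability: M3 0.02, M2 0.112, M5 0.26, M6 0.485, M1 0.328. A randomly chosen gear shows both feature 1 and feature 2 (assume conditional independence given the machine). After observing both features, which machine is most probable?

M1

Compute prior × likelihood for every hypothesis:
  M3: 0.22 × 0.1775 × 0.02 = 0.000781
  M2: 0.23 × 0.024 × 0.112 = 0.00061824
  M5: 0.22 × 0.142 × 0.26 = 0.0081224
  M6: 0.12 × 0.18 × 0.485 = 0.010476
  M1: 0.21 × 0.176 × 0.328 = 0.01212288
Total = 0.03212052.
Largest term belongs to M1, so M1 is most probable.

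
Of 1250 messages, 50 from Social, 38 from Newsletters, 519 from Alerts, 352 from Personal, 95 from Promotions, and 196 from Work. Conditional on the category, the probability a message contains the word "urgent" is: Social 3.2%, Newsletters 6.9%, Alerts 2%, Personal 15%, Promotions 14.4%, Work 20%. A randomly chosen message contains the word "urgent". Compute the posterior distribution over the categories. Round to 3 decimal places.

Unnormalized posteriors (prior × likelihood):
  Social: 0.04 × 0.032 = 0.00128
  Newsletters: 0.0304 × 0.069 = 0.0020976
  Alerts: 0.4152 × 0.02 = 0.008304
  Personal: 0.2816 × 0.15 = 0.04224
  Promotions: 0.076 × 0.144 = 0.010944
  Work: 0.1568 × 0.2 = 0.03136
Normalizing constant = 0.0962256.
P(Social | urgent-flag) = 0.00128/0.0962256 ≈ 0.013
P(Newsletters | urgent-flag) = 0.0020976/0.0962256 ≈ 0.022
P(Alerts | urgent-flag) = 0.008304/0.0962256 ≈ 0.086
P(Personal | urgent-flag) = 0.04224/0.0962256 ≈ 0.439
P(Promotions | urgent-flag) = 0.010944/0.0962256 ≈ 0.114
P(Work | urgent-flag) = 0.03136/0.0962256 ≈ 0.326

Social 0.013, Newsletters 0.022, Alerts 0.086, Personal 0.439, Promotions 0.114, Work 0.326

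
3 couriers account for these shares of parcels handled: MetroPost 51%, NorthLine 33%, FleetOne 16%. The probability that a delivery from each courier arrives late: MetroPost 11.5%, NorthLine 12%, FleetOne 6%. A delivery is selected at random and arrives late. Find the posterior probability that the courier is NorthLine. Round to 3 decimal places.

0.367

Prior × likelihood for each hypothesis:
  MetroPost: 0.51 × 0.115 = 0.05865
  NorthLine: 0.33 × 0.12 = 0.0396
  FleetOne: 0.16 × 0.06 = 0.0096
Sum = 0.10785.
P(NorthLine | evidence) = 0.0396 / 0.10785 ≈ 0.367.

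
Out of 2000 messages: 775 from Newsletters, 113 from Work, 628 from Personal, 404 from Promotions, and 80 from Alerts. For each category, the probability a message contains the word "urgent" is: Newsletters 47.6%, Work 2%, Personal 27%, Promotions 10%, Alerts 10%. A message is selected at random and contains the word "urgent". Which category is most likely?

Unnormalized posteriors (prior × likelihood):
  Newsletters: 0.3875 × 0.476 = 0.18445
  Work: 0.0565 × 0.02 = 0.00113
  Personal: 0.314 × 0.27 = 0.08478
  Promotions: 0.202 × 0.1 = 0.0202
  Alerts: 0.04 × 0.1 = 0.004
Total = 0.29456.
Largest term belongs to Newsletters, so Newsletters is most probable.

Newsletters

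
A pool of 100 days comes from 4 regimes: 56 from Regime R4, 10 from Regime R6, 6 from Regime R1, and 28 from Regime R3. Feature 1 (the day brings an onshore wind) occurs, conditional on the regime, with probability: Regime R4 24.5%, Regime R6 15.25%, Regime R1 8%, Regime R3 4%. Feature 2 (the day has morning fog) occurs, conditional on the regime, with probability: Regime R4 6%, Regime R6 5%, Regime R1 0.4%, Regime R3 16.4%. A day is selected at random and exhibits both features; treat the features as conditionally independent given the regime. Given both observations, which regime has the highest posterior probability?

Regime R4

Compute prior × likelihood for every hypothesis:
  Regime R4: 0.56 × 0.245 × 0.06 = 0.008232
  Regime R6: 0.1 × 0.1525 × 0.05 = 0.0007625
  Regime R1: 0.06 × 0.08 × 0.004 = 0.0000192
  Regime R3: 0.28 × 0.04 × 0.164 = 0.0018368
Sum = 0.0108505.
Largest term belongs to Regime R4, so Regime R4 is most probable.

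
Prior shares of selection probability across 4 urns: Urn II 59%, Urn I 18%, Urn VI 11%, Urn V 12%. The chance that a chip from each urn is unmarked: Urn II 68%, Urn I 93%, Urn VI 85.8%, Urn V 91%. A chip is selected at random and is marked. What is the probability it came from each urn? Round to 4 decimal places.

Urn II 0.8287, Urn I 0.0553, Urn VI 0.0686, Urn V 0.0474

Taking complements, P(marked | each) = Urn II 0.32, Urn I 0.07, Urn VI 0.142, Urn V 0.09.
Compute prior × likelihood for every hypothesis:
  Urn II: 0.59 × 0.32 = 0.1888
  Urn I: 0.18 × 0.07 = 0.0126
  Urn VI: 0.11 × 0.142 = 0.01562
  Urn V: 0.12 × 0.09 = 0.0108
Normalizing constant = 0.22782.
P(Urn II | marked) = 0.1888/0.22782 ≈ 0.8287
P(Urn I | marked) = 0.0126/0.22782 ≈ 0.0553
P(Urn VI | marked) = 0.01562/0.22782 ≈ 0.0686
P(Urn V | marked) = 0.0108/0.22782 ≈ 0.0474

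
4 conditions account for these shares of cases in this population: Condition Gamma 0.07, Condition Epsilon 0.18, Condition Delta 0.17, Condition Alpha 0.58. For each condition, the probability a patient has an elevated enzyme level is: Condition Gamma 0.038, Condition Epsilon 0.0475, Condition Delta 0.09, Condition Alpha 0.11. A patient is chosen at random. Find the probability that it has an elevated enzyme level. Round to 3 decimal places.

0.090

Compute prior × likelihood for every hypothesis:
  Condition Gamma: 0.07 × 0.038 = 0.00266
  Condition Epsilon: 0.18 × 0.0475 = 0.00855
  Condition Delta: 0.17 × 0.09 = 0.0153
  Condition Alpha: 0.58 × 0.11 = 0.0638
P(elevated) = 0.00266 + 0.00855 + 0.0153 + 0.0638 = 0.09031 → 0.090.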